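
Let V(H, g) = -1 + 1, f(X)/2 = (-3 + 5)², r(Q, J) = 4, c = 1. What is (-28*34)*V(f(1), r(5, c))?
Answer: 0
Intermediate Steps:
f(X) = 8 (f(X) = 2*(-3 + 5)² = 2*2² = 2*4 = 8)
V(H, g) = 0
(-28*34)*V(f(1), r(5, c)) = -28*34*0 = -952*0 = 0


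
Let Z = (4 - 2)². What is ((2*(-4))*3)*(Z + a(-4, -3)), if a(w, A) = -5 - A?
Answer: -48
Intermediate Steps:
Z = 4 (Z = 2² = 4)
((2*(-4))*3)*(Z + a(-4, -3)) = ((2*(-4))*3)*(4 + (-5 - 1*(-3))) = (-8*3)*(4 + (-5 + 3)) = -24*(4 - 2) = -24*2 = -48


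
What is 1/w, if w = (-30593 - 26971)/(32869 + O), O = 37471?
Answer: -17585/14391 ≈ -1.2219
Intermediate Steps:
w = -14391/17585 (w = (-30593 - 26971)/(32869 + 37471) = -57564/70340 = -57564*1/70340 = -14391/17585 ≈ -0.81837)
1/w = 1/(-14391/17585) = -17585/14391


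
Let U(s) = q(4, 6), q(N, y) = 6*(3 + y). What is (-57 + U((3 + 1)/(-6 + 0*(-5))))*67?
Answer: -201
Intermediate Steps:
q(N, y) = 18 + 6*y
U(s) = 54 (U(s) = 18 + 6*6 = 18 + 36 = 54)
(-57 + U((3 + 1)/(-6 + 0*(-5))))*67 = (-57 + 54)*67 = -3*67 = -201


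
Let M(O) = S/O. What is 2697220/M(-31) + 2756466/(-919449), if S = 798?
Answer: -4271157935836/40762239 ≈ -1.0478e+5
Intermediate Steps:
M(O) = 798/O
2697220/M(-31) + 2756466/(-919449) = 2697220/((798/(-31))) + 2756466/(-919449) = 2697220/((798*(-1/31))) + 2756466*(-1/919449) = 2697220/(-798/31) - 306274/102161 = 2697220*(-31/798) - 306274/102161 = -41806910/399 - 306274/102161 = -4271157935836/40762239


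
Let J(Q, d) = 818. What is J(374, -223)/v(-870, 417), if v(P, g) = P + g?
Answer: -818/453 ≈ -1.8057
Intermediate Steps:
J(374, -223)/v(-870, 417) = 818/(-870 + 417) = 818/(-453) = 818*(-1/453) = -818/453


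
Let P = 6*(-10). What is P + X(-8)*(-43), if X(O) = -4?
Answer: 112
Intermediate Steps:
P = -60
P + X(-8)*(-43) = -60 - 4*(-43) = -60 + 172 = 112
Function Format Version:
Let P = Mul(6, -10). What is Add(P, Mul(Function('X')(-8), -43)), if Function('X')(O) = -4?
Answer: 112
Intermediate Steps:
P = -60
Add(P, Mul(Function('X')(-8), -43)) = Add(-60, Mul(-4, -43)) = Add(-60, 172) = 112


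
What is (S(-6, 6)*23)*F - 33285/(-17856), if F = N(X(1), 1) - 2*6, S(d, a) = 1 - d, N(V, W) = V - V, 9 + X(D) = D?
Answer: -11488169/5952 ≈ -1930.1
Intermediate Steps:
X(D) = -9 + D
N(V, W) = 0
F = -12 (F = 0 - 2*6 = 0 - 12 = -12)
(S(-6, 6)*23)*F - 33285/(-17856) = ((1 - 1*(-6))*23)*(-12) - 33285/(-17856) = ((1 + 6)*23)*(-12) - 33285*(-1/17856) = (7*23)*(-12) + 11095/5952 = 161*(-12) + 11095/5952 = -1932 + 11095/5952 = -11488169/5952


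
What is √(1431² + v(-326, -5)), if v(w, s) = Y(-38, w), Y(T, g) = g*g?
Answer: √2154037 ≈ 1467.7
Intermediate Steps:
Y(T, g) = g²
v(w, s) = w²
√(1431² + v(-326, -5)) = √(1431² + (-326)²) = √(2047761 + 106276) = √2154037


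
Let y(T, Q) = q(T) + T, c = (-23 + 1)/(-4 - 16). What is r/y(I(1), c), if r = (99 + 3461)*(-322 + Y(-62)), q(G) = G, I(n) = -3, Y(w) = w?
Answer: 227840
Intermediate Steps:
c = 11/10 (c = -22/(-20) = -22*(-1/20) = 11/10 ≈ 1.1000)
y(T, Q) = 2*T (y(T, Q) = T + T = 2*T)
r = -1367040 (r = (99 + 3461)*(-322 - 62) = 3560*(-384) = -1367040)
r/y(I(1), c) = -1367040/(2*(-3)) = -1367040/(-6) = -1367040*(-1/6) = 227840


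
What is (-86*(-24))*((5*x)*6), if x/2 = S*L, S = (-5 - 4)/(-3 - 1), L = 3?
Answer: 835920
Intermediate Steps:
S = 9/4 (S = -9/(-4) = -9*(-¼) = 9/4 ≈ 2.2500)
x = 27/2 (x = 2*((9/4)*3) = 2*(27/4) = 27/2 ≈ 13.500)
(-86*(-24))*((5*x)*6) = (-86*(-24))*((5*(27/2))*6) = 2064*((135/2)*6) = 2064*405 = 835920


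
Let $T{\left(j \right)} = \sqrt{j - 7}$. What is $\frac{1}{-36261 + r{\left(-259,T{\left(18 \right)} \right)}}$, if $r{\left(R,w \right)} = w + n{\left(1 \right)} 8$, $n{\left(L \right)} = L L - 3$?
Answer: $- \frac{36277}{1316020718} - \frac{\sqrt{11}}{1316020718} \approx -2.7568 \cdot 10^{-5}$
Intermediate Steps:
$T{\left(j \right)} = \sqrt{-7 + j}$
$n{\left(L \right)} = -3 + L^{2}$ ($n{\left(L \right)} = L^{2} - 3 = -3 + L^{2}$)
$r{\left(R,w \right)} = -16 + w$ ($r{\left(R,w \right)} = w + \left(-3 + 1^{2}\right) 8 = w + \left(-3 + 1\right) 8 = w - 16 = -16 + w$)
$\frac{1}{-36261 + r{\left(-259,T{\left(18 \right)} \right)}} = \frac{1}{-36261 - \left(16 - \sqrt{-7 + 18}\right)} = \frac{1}{-36261 - \left(16 - \sqrt{11}\right)} = \frac{1}{-36277 + \sqrt{11}}$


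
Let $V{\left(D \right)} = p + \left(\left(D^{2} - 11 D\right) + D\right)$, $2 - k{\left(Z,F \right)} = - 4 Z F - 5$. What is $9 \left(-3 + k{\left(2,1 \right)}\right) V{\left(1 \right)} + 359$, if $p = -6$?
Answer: $-1261$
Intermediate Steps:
$k{\left(Z,F \right)} = 7 + 4 F Z$ ($k{\left(Z,F \right)} = 2 - \left(- 4 Z F - 5\right) = 2 - \left(- 4 F Z - 5\right) = 2 - \left(-5 - 4 F Z\right) = 2 + \left(5 + 4 F Z\right) = 7 + 4 F Z$)
$V{\left(D \right)} = -6 + D^{2} - 10 D$ ($V{\left(D \right)} = -6 + \left(\left(D^{2} - 11 D\right) + D\right) = -6 + \left(D^{2} - 10 D\right) = -6 + D^{2} - 10 D$)
$9 \left(-3 + k{\left(2,1 \right)}\right) V{\left(1 \right)} + 359 = 9 \left(-3 + \left(7 + 4 \cdot 1 \cdot 2\right)\right) \left(-6 + 1^{2} - 10\right) + 359 = 9 \left(-3 + \left(7 + 8\right)\right) \left(-6 + 1 - 10\right) + 359 = 9 \left(-3 + 15\right) \left(-15\right) + 359 = 9 \cdot 12 \left(-15\right) + 359 = 108 \left(-15\right) + 359 = -1620 + 359 = -1261$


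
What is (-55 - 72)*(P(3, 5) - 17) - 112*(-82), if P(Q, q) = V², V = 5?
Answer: 8168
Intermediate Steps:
P(Q, q) = 25 (P(Q, q) = 5² = 25)
(-55 - 72)*(P(3, 5) - 17) - 112*(-82) = (-55 - 72)*(25 - 17) - 112*(-82) = -127*8 + 9184 = -1016 + 9184 = 8168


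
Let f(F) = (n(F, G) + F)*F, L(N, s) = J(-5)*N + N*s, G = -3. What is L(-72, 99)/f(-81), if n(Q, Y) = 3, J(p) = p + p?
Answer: -356/351 ≈ -1.0142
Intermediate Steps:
J(p) = 2*p
L(N, s) = -10*N + N*s (L(N, s) = (2*(-5))*N + N*s = -10*N + N*s)
f(F) = F*(3 + F) (f(F) = (3 + F)*F = F*(3 + F))
L(-72, 99)/f(-81) = (-72*(-10 + 99))/((-81*(3 - 81))) = (-72*89)/((-81*(-78))) = -6408/6318 = -6408*1/6318 = -356/351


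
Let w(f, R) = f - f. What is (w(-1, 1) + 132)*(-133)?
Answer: -17556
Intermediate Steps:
w(f, R) = 0
(w(-1, 1) + 132)*(-133) = (0 + 132)*(-133) = 132*(-133) = -17556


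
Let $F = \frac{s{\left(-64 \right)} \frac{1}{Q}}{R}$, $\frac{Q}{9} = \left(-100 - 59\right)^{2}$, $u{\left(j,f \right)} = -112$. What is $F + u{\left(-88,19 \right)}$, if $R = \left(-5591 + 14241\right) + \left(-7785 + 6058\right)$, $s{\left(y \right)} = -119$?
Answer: $- \frac{25202932289}{225026181} \approx -112.0$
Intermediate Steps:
$Q = 227529$ ($Q = 9 \left(-100 - 59\right)^{2} = 9 \left(-159\right)^{2} = 9 \cdot 25281 = 227529$)
$R = 6923$ ($R = 8650 - 1727 = 6923$)
$F = - \frac{17}{225026181}$ ($F = \frac{\left(-119\right) \frac{1}{227529}}{6923} = \left(-119\right) \frac{1}{227529} \cdot \frac{1}{6923} = \left(- \frac{119}{227529}\right) \frac{1}{6923} = - \frac{17}{225026181} \approx -7.5547 \cdot 10^{-8}$)
$F + u{\left(-88,19 \right)} = - \frac{17}{225026181} - 112 = - \frac{25202932289}{225026181}$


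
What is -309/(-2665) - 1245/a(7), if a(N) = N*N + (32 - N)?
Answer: -3295059/197210 ≈ -16.708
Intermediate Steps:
a(N) = 32 + N**2 - N (a(N) = N**2 + (32 - N) = 32 + N**2 - N)
-309/(-2665) - 1245/a(7) = -309/(-2665) - 1245/(32 + 7**2 - 1*7) = -309*(-1/2665) - 1245/(32 + 49 - 7) = 309/2665 - 1245/74 = -3295059/197210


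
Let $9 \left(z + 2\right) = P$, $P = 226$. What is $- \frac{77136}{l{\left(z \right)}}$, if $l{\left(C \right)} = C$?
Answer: $- \frac{43389}{13} \approx -3337.6$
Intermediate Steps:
$z = \frac{208}{9}$ ($z = -2 + \frac{1}{9} \cdot 226 = -2 + \frac{226}{9} = \frac{208}{9} \approx 23.111$)
$- \frac{77136}{l{\left(z \right)}} = - \frac{77136}{\frac{208}{9}} = \left(-77136\right) \frac{9}{208} = - \frac{43389}{13}$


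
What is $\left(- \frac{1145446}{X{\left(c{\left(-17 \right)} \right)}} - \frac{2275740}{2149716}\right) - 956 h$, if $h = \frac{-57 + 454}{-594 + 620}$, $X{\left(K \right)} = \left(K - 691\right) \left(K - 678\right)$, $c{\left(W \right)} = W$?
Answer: $- \frac{8365791839648747}{572969179770} \approx -14601.0$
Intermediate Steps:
$X{\left(K \right)} = \left(-691 + K\right) \left(-678 + K\right)$
$h = \frac{397}{26} \approx 15.269$
$\left(- \frac{1145446}{X{\left(c{\left(-17 \right)} \right)}} - \frac{2275740}{2149716}\right) - 956 h = \left(- \frac{1145446}{468498 + \left(-17\right)^{2} - -23273} - \frac{2275740}{2149716}\right) - 956 \cdot \frac{397}{26} = \left(- \frac{1145446}{468498 + 289 + 23273} - \frac{189645}{179143}\right) - \frac{189766}{13} = \left(- \frac{1145446}{492060} - \frac{189645}{179143}\right) - \frac{189766}{13} = \left(\left(-1145446\right) \frac{1}{492060} - \frac{189645}{179143}\right) - \frac{189766}{13} = \left(- \frac{572723}{246030} - \frac{189645}{179143}\right) - \frac{189766}{13} = - \frac{149257675739}{44074552290} - \frac{189766}{13} = - \frac{8365791839648747}{572969179770}$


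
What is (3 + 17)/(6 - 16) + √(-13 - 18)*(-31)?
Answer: -2 - 31*I*√31 ≈ -2.0 - 172.6*I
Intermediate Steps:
(3 + 17)/(6 - 16) + √(-13 - 18)*(-31) = 20/(-10) + √(-31)*(-31) = 20*(-⅒) + (I*√31)*(-31) = -2 - 31*I*√31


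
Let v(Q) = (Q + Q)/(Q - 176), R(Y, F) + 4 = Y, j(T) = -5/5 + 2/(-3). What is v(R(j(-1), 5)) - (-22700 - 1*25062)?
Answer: 26030324/545 ≈ 47762.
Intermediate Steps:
j(T) = -5/3 (j(T) = -5*⅕ + 2*(-⅓) = -1 - ⅔ = -5/3)
R(Y, F) = -4 + Y
v(Q) = 2*Q/(-176 + Q) (v(Q) = (2*Q)/(-176 + Q) = 2*Q/(-176 + Q))
v(R(j(-1), 5)) - (-22700 - 1*25062) = 2*(-4 - 5/3)/(-176 + (-4 - 5/3)) - (-22700 - 1*25062) = 2*(-17/3)/(-176 - 17/3) - (-22700 - 25062) = 2*(-17/3)/(-545/3) - 1*(-47762) = 2*(-17/3)*(-3/545) + 47762 = 34/545 + 47762 = 26030324/545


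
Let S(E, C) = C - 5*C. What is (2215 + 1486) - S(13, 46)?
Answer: 3885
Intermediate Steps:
S(E, C) = -4*C
(2215 + 1486) - S(13, 46) = (2215 + 1486) - (-4)*46 = 3701 - 1*(-184) = 3701 + 184 = 3885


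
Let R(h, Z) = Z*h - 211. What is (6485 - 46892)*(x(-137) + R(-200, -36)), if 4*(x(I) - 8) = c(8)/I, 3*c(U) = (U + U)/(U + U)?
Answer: -154934809423/548 ≈ -2.8273e+8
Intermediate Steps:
R(h, Z) = -211 + Z*h
c(U) = ⅓ (c(U) = ((U + U)/(U + U))/3 = ((2*U)/((2*U)))/3 = ((2*U)*(1/(2*U)))/3 = (⅓)*1 = ⅓)
x(I) = 8 + 1/(12*I) (x(I) = 8 + (1/(3*I))/4 = 8 + 1/(12*I))
(6485 - 46892)*(x(-137) + R(-200, -36)) = (6485 - 46892)*((8 + (1/12)/(-137)) + (-211 - 36*(-200))) = -40407*((8 + (1/12)*(-1/137)) + (-211 + 7200)) = -40407*((8 - 1/1644) + 6989) = -40407*(13151/1644 + 6989) = -40407*11503067/1644 = -154934809423/548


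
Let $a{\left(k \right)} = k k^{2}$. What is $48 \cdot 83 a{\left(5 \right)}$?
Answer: $498000$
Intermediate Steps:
$a{\left(k \right)} = k^{3}$
$48 \cdot 83 a{\left(5 \right)} = 48 \cdot 83 \cdot 5^{3} = 3984 \cdot 125 = 498000$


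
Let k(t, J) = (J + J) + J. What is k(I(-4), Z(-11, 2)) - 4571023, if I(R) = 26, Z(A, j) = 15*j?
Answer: -4570933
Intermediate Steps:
k(t, J) = 3*J (k(t, J) = 2*J + J = 3*J)
k(I(-4), Z(-11, 2)) - 4571023 = 3*(15*2) - 4571023 = 3*30 - 4571023 = 90 - 4571023 = -4570933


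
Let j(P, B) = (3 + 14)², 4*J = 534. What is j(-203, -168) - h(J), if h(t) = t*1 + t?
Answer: 22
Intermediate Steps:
J = 267/2 (J = (¼)*534 = 267/2 ≈ 133.50)
h(t) = 2*t (h(t) = t + t = 2*t)
j(P, B) = 289 (j(P, B) = 17² = 289)
j(-203, -168) - h(J) = 289 - 2*267/2 = 289 - 1*267 = 289 - 267 = 22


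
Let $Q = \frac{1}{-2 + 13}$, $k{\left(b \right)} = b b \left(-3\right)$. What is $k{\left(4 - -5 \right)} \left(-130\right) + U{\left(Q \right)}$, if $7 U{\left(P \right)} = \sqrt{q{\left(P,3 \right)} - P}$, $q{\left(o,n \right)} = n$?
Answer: $31590 + \frac{4 \sqrt{22}}{77} \approx 31590.0$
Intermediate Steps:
$k{\left(b \right)} = - 3 b^{2}$ ($k{\left(b \right)} = b^{2} \left(-3\right) = - 3 b^{2}$)
$Q = \frac{1}{11} \approx 0.090909$
$U{\left(P \right)} = \frac{\sqrt{3 - P}}{7}$
$k{\left(4 - -5 \right)} \left(-130\right) + U{\left(Q \right)} = - 3 \left(4 - -5\right)^{2} \left(-130\right) + \frac{\sqrt{3 - \frac{1}{11}}}{7} = - 3 \left(4 + 5\right)^{2} \left(-130\right) + \frac{\sqrt{3 - \frac{1}{11}}}{7} = - 3 \cdot 9^{2} \left(-130\right) + \frac{\sqrt{\frac{32}{11}}}{7} = \left(-3\right) 81 \left(-130\right) + \frac{\frac{4}{11} \sqrt{22}}{7} = \left(-243\right) \left(-130\right) + \frac{4 \sqrt{22}}{77} = 31590 + \frac{4 \sqrt{22}}{77}$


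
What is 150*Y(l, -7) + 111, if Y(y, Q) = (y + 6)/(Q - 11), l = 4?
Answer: 83/3 ≈ 27.667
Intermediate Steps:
Y(y, Q) = (6 + y)/(-11 + Q)
150*Y(l, -7) + 111 = 150*((6 + 4)/(-11 - 7)) + 111 = 150*(10/(-18)) + 111 = 150*(-1/18*10) + 111 = 150*(-5/9) + 111 = -250/3 + 111 = 83/3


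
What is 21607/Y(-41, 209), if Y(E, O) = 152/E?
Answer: -885887/152 ≈ -5828.2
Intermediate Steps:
21607/Y(-41, 209) = 21607/((152/(-41))) = 21607/((152*(-1/41))) = 21607/(-152/41) = 21607*(-41/152) = -885887/152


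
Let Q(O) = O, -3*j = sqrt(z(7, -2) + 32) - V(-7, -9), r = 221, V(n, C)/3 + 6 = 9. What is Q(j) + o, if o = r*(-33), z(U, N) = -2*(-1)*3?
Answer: -7290 - sqrt(38)/3 ≈ -7292.1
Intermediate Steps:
z(U, N) = 6 (z(U, N) = 2*3 = 6)
V(n, C) = 9 (V(n, C) = -18 + 3*9 = -18 + 27 = 9)
j = 3 - sqrt(38)/3 (j = -(sqrt(6 + 32) - 1*9)/3 = -(sqrt(38) - 9)/3 = -(-9 + sqrt(38))/3 = 3 - sqrt(38)/3 ≈ 0.94520)
o = -7293 (o = 221*(-33) = -7293)
Q(j) + o = (3 - sqrt(38)/3) - 7293 = -7290 - sqrt(38)/3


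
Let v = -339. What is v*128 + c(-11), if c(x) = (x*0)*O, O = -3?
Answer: -43392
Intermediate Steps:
c(x) = 0 (c(x) = (x*0)*(-3) = 0*(-3) = 0)
v*128 + c(-11) = -339*128 + 0 = -43392 + 0 = -43392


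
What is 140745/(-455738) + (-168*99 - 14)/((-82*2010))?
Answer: -47595659/229008345 ≈ -0.20783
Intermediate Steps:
140745/(-455738) + (-168*99 - 14)/((-82*2010)) = 140745*(-1/455738) + (-16632 - 14)/(-164820) = -140745/455738 - 16646*(-1/164820) = -140745/455738 + 203/2010 = -47595659/229008345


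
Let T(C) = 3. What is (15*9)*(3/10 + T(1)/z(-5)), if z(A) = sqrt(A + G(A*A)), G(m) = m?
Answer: 81/2 + 81*sqrt(5)/2 ≈ 131.06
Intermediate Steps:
z(A) = sqrt(A + A**2) (z(A) = sqrt(A + A*A) = sqrt(A + A**2))
(15*9)*(3/10 + T(1)/z(-5)) = (15*9)*(3/10 + 3/(sqrt(-5*(1 - 5)))) = 135*(3*(1/10) + 3/(sqrt(-5*(-4)))) = 135*(3/10 + 3/(sqrt(20))) = 135*(3/10 + 3/((2*sqrt(5)))) = 135*(3/10 + 3*(sqrt(5)/10)) = 135*(3/10 + 3*sqrt(5)/10) = 81/2 + 81*sqrt(5)/2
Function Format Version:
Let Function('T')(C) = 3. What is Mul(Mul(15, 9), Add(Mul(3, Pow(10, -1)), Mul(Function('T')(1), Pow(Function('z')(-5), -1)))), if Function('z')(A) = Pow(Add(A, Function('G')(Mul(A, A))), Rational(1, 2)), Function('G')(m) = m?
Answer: Add(Rational(81, 2), Mul(Rational(81, 2), Pow(5, Rational(1, 2)))) ≈ 131.06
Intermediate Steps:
Function('z')(A) = Pow(Add(A, Pow(A, 2)), Rational(1, 2)) (Function('z')(A) = Pow(Add(A, Mul(A, A)), Rational(1, 2)) = Pow(Add(A, Pow(A, 2)), Rational(1, 2)))
Mul(Mul(15, 9), Add(Mul(3, Pow(10, -1)), Mul(Function('T')(1), Pow(Function('z')(-5), -1)))) = Mul(Mul(15, 9), Add(Mul(3, Pow(10, -1)), Mul(3, Pow(Pow(Mul(-5, Add(1, -5)), Rational(1, 2)), -1)))) = Mul(135, Add(Mul(3, Rational(1, 10)), Mul(3, Pow(Pow(Mul(-5, -4), Rational(1, 2)), -1)))) = Mul(135, Add(Rational(3, 10), Mul(3, Pow(Pow(20, Rational(1, 2)), -1)))) = Mul(135, Add(Rational(3, 10), Mul(3, Pow(Mul(2, Pow(5, Rational(1, 2))), -1)))) = Mul(135, Add(Rational(3, 10), Mul(3, Mul(Rational(1, 10), Pow(5, Rational(1, 2)))))) = Mul(135, Add(Rational(3, 10), Mul(Rational(3, 10), Pow(5, Rational(1, 2))))) = Add(Rational(81, 2), Mul(Rational(81, 2), Pow(5, Rational(1, 2))))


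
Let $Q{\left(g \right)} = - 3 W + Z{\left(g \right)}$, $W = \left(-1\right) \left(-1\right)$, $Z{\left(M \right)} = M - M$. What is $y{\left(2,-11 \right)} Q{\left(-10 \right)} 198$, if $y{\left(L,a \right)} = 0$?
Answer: $0$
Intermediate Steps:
$Z{\left(M \right)} = 0$
$W = 1$
$Q{\left(g \right)} = -3$ ($Q{\left(g \right)} = \left(-3\right) 1 + 0 = -3 + 0 = -3$)
$y{\left(2,-11 \right)} Q{\left(-10 \right)} 198 = 0 \left(-3\right) 198 = 0 \cdot 198 = 0$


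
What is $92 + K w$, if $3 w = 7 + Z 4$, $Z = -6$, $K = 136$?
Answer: $- \frac{2036}{3} \approx -678.67$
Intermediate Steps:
$w = - \frac{17}{3}$ ($w = \frac{7 - 24}{3} = \frac{1}{3} \left(-17\right) = - \frac{17}{3} \approx -5.6667$)
$92 + K w = 92 + 136 \left(- \frac{17}{3}\right) = 92 - \frac{2312}{3} = - \frac{2036}{3}$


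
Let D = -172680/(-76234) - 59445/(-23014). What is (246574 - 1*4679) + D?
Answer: 212200506702835/877224638 ≈ 2.4190e+5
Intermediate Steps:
D = 4252893825/877224638 (D = -172680*(-1/76234) - 59445*(-1/23014) = 86340/38117 + 59445/23014 = 4252893825/877224638 ≈ 4.8481)
(246574 - 1*4679) + D = (246574 - 1*4679) + 4252893825/877224638 = (246574 - 4679) + 4252893825/877224638 = 241895 + 4252893825/877224638 = 212200506702835/877224638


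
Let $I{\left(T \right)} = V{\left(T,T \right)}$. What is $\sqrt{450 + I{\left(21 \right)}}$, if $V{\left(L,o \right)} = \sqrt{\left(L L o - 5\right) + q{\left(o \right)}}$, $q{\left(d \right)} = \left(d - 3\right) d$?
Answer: $\sqrt{450 + \sqrt{9634}} \approx 23.413$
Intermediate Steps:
$q{\left(d \right)} = d \left(-3 + d\right)$ ($q{\left(d \right)} = \left(-3 + d\right) d = d \left(-3 + d\right)$)
$V{\left(L,o \right)} = \sqrt{-5 + o L^{2} + o \left(-3 + o\right)}$ ($V{\left(L,o \right)} = \sqrt{\left(L L o - 5\right) + o \left(-3 + o\right)} = \sqrt{\left(L^{2} o - 5\right) + o \left(-3 + o\right)} = \sqrt{\left(o L^{2} - 5\right) + o \left(-3 + o\right)} = \sqrt{\left(-5 + o L^{2}\right) + o \left(-3 + o\right)} = \sqrt{-5 + o L^{2} + o \left(-3 + o\right)}$)
$I{\left(T \right)} = \sqrt{-5 + T^{3} + T \left(-3 + T\right)}$ ($I{\left(T \right)} = \sqrt{-5 + T T^{2} + T \left(-3 + T\right)} = \sqrt{-5 + T^{3} + T \left(-3 + T\right)}$)
$\sqrt{450 + I{\left(21 \right)}} = \sqrt{450 + \sqrt{-5 + 21^{3} + 21 \left(-3 + 21\right)}} = \sqrt{450 + \sqrt{-5 + 9261 + 21 \cdot 18}} = \sqrt{450 + \sqrt{-5 + 9261 + 378}} = \sqrt{450 + \sqrt{9634}}$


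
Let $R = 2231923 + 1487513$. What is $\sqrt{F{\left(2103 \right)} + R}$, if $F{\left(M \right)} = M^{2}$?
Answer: $\sqrt{8142045} \approx 2853.4$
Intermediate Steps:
$R = 3719436$
$\sqrt{F{\left(2103 \right)} + R} = \sqrt{2103^{2} + 3719436} = \sqrt{4422609 + 3719436} = \sqrt{8142045}$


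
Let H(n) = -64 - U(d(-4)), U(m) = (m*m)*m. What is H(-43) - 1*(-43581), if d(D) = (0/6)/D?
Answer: 43517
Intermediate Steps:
d(D) = 0 (d(D) = (0*(1/6))/D = 0/D = 0)
U(m) = m**3 (U(m) = m**2*m = m**3)
H(n) = -64 (H(n) = -64 - 1*0**3 = -64 - 1*0 = -64 + 0 = -64)
H(-43) - 1*(-43581) = -64 - 1*(-43581) = -64 + 43581 = 43517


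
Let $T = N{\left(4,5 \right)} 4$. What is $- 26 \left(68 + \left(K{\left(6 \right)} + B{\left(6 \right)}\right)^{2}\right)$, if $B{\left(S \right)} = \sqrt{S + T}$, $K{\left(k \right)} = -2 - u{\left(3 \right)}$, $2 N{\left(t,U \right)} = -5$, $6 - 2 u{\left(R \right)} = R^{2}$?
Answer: $- \frac{3341}{2} + 52 i \approx -1670.5 + 52.0 i$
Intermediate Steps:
$u{\left(R \right)} = 3 - \frac{R^{2}}{2}$
$N{\left(t,U \right)} = - \frac{5}{2}$ ($N{\left(t,U \right)} = \frac{1}{2} \left(-5\right) = - \frac{5}{2}$)
$T = -10$ ($T = \left(- \frac{5}{2}\right) 4 = -10$)
$K{\left(k \right)} = - \frac{1}{2}$ ($K{\left(k \right)} = -2 - \left(3 - \frac{3^{2}}{2}\right) = -2 - \left(3 - \frac{9}{2}\right) = -2 - - \frac{3}{2} = -2 + \frac{3}{2} = - \frac{1}{2}$)
$B{\left(S \right)} = \sqrt{-10 + S}$ ($B{\left(S \right)} = \sqrt{S - 10} = \sqrt{-10 + S}$)
$- 26 \left(68 + \left(K{\left(6 \right)} + B{\left(6 \right)}\right)^{2}\right) = - 26 \left(68 + \left(- \frac{1}{2} + \sqrt{-10 + 6}\right)^{2}\right) = - 26 \left(68 + \left(- \frac{1}{2} + \sqrt{-4}\right)^{2}\right) = - 26 \left(68 + \left(- \frac{1}{2} + 2 i\right)^{2}\right) = -1768 - 26 \left(- \frac{1}{2} + 2 i\right)^{2}$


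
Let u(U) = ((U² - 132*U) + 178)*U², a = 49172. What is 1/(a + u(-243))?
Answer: 1/5391400019 ≈ 1.8548e-10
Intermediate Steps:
u(U) = U²*(178 + U² - 132*U) (u(U) = (178 + U² - 132*U)*U² = U²*(178 + U² - 132*U))
1/(a + u(-243)) = 1/(49172 + (-243)²*(178 + (-243)² - 132*(-243))) = 1/(49172 + 59049*(178 + 59049 + 32076)) = 1/(49172 + 59049*91303) = 1/(49172 + 5391350847) = 1/5391400019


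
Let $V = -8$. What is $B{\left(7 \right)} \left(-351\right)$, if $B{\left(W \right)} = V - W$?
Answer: $5265$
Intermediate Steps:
$B{\left(W \right)} = -8 - W$
$B{\left(7 \right)} \left(-351\right) = \left(-8 - 7\right) \left(-351\right) = \left(-15\right) \left(-351\right) = 5265$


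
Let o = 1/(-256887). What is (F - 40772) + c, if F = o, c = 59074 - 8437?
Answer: 2534190254/256887 ≈ 9865.0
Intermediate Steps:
c = 50637
o = -1/256887 ≈ -3.8928e-6
F = -1/256887 ≈ -3.8928e-6
(F - 40772) + c = (-1/256887 - 40772) + 50637 = -10473796765/256887 + 50637 = 2534190254/256887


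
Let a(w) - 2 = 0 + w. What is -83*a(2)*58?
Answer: -19256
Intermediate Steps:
a(w) = 2 + w (a(w) = 2 + (0 + w) = 2 + w)
-83*a(2)*58 = -83*(2 + 2)*58 = -83*4*58 = -332*58 = -19256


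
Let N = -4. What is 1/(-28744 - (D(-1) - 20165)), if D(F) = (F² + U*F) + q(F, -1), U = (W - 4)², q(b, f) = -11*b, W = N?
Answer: -1/8527 ≈ -0.00011727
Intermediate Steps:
W = -4
U = 64 (U = (-4 - 4)² = (-8)² = 64)
D(F) = F² + 53*F (D(F) = (F² + 64*F) - 11*F = F² + 53*F)
1/(-28744 - (D(-1) - 20165)) = 1/(-28744 - (-(53 - 1) - 20165)) = 1/(-28744 - (-1*52 - 20165)) = 1/(-28744 - (-52 - 20165)) = 1/(-28744 - 1*(-20217)) = 1/(-28744 + 20217) = 1/(-8527) = -1/8527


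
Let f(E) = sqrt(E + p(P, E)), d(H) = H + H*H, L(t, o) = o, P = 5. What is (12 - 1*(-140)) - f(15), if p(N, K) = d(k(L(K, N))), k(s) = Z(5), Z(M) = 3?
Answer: 152 - 3*sqrt(3) ≈ 146.80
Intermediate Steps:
k(s) = 3
d(H) = H + H**2
p(N, K) = 12 (p(N, K) = 3*(1 + 3) = 3*4 = 12)
f(E) = sqrt(12 + E) (f(E) = sqrt(E + 12) = sqrt(12 + E))
(12 - 1*(-140)) - f(15) = (12 - 1*(-140)) - sqrt(12 + 15) = (12 + 140) - sqrt(27) = 152 - 3*sqrt(3)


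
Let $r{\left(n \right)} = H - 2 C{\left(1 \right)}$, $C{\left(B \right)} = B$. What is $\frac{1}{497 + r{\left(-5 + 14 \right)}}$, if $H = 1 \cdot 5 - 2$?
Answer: $\frac{1}{498} \approx 0.002008$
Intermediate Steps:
$H = 3$ ($H = 5 - 2 = 3$)
$r{\left(n \right)} = 1$ ($r{\left(n \right)} = 3 - 2 = 1$)
$\frac{1}{497 + r{\left(-5 + 14 \right)}} = \frac{1}{497 + 1} = \frac{1}{498}$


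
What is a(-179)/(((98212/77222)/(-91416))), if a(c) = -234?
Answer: 412970591592/24553 ≈ 1.6820e+7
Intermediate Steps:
a(-179)/(((98212/77222)/(-91416))) = -234/((98212/77222)/(-91416)) = -234/((98212*(1/77222))*(-1/91416)) = -234/((49106/38611)*(-1/91416)) = -234/(-24553/1764831588) = -234*(-1764831588/24553) = 412970591592/24553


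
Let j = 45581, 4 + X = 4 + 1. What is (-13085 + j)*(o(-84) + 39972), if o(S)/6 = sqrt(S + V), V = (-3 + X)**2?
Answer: 1298930112 + 779904*I*sqrt(5) ≈ 1.2989e+9 + 1.7439e+6*I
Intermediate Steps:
X = 1 (X = -4 + (4 + 1) = -4 + 5 = 1)
V = 4 (V = (-3 + 1)**2 = (-2)**2 = 4)
o(S) = 6*sqrt(4 + S) (o(S) = 6*sqrt(S + 4) = 6*sqrt(4 + S))
(-13085 + j)*(o(-84) + 39972) = (-13085 + 45581)*(6*sqrt(4 - 84) + 39972) = 32496*(6*sqrt(-80) + 39972) = 32496*(6*(4*I*sqrt(5)) + 39972) = 32496*(24*I*sqrt(5) + 39972) = 32496*(39972 + 24*I*sqrt(5)) = 1298930112 + 779904*I*sqrt(5)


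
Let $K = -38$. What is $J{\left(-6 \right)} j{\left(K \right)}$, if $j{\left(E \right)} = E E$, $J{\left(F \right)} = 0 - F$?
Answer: $8664$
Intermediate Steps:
$J{\left(F \right)} = - F$
$j{\left(E \right)} = E^{2}$
$J{\left(-6 \right)} j{\left(K \right)} = \left(-1\right) \left(-6\right) \left(-38\right)^{2} = 6 \cdot 1444 = 8664$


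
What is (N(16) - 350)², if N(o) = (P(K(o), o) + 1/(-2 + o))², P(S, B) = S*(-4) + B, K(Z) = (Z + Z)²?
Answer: 10643981685658656721/38416 ≈ 2.7707e+14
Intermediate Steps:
K(Z) = 4*Z² (K(Z) = (2*Z)² = 4*Z²)
P(S, B) = B - 4*S (P(S, B) = -4*S + B = B - 4*S)
N(o) = (o + 1/(-2 + o) - 16*o²)² (N(o) = ((o - 16*o²) + 1/(-2 + o))² = (o + 1/(-2 + o) - 16*o²)²)
(N(16) - 350)² = ((1 - 16*16³ - 2*16 + 33*16²)²/(-2 + 16)² - 350)² = ((1 - 16*4096 - 32 + 33*256)²/14² - 350)² = ((1 - 65536 - 32 + 8448)²/196 - 350)² = ((1/196)*(-57119)² - 350)² = ((1/196)*3262580161 - 350)² = (3262580161/196 - 350)² = (3262511561/196)² = 10643981685658656721/38416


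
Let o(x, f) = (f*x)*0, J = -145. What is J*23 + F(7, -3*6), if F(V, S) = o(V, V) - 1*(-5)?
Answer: -3330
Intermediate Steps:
o(x, f) = 0
F(V, S) = 5 (F(V, S) = 0 - 1*(-5) = 0 + 5 = 5)
J*23 + F(7, -3*6) = -145*23 + 5 = -3335 + 5 = -3330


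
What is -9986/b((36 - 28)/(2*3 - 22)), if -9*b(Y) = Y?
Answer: -179748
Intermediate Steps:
b(Y) = -Y/9
-9986/b((36 - 28)/(2*3 - 22)) = -9986*(-9*(2*3 - 22)/(36 - 28)) = -9986/((-8/(9*(6 - 22)))) = -9986/((-8/(9*(-16)))) = -9986/((-8*(-1)/(9*16))) = -9986/((-⅑*(-½))) = -9986/1/18 = -9986*18 = -179748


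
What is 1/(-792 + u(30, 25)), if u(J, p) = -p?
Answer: -1/817 ≈ -0.0012240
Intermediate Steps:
1/(-792 + u(30, 25)) = 1/(-792 - 1*25) = 1/(-792 - 25) = 1/(-817) = -1/817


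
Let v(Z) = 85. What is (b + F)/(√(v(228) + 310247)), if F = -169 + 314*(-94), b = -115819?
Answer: -72752*√77583/77583 ≈ -261.19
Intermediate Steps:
F = -29685 (F = -169 - 29516 = -29685)
(b + F)/(√(v(228) + 310247)) = (-115819 - 29685)/(√(85 + 310247)) = -145504*√77583/155166 = -72752*√77583/77583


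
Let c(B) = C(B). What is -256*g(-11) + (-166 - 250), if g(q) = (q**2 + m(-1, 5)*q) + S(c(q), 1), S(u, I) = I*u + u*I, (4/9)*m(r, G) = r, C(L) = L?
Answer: -32096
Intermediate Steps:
m(r, G) = 9*r/4
c(B) = B
S(u, I) = 2*I*u (S(u, I) = I*u + I*u = 2*I*u)
g(q) = q**2 - q/4 (g(q) = (q**2 + ((9/4)*(-1))*q) + 2*1*q = (q**2 - 9*q/4) + 2*q = q**2 - q/4)
-256*g(-11) + (-166 - 250) = -(-2816)*(-1/4 - 11) + (-166 - 250) = -(-2816)*(-45)/4 - 416 = -256*495/4 - 416 = -31680 - 416 = -32096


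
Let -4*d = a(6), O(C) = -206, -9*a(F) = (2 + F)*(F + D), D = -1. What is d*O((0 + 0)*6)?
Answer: -2060/9 ≈ -228.89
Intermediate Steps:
a(F) = -(-1 + F)*(2 + F)/9 (a(F) = -(2 + F)*(F - 1)/9 = -(2 + F)*(-1 + F)/9 = -(-1 + F)*(2 + F)/9)
d = 10/9 (d = -(2/9 - ⅑*6 - ⅑*6²)/4 = -(2/9 - ⅔ - ⅑*36)/4 = -(2/9 - ⅔ - 4)/4 = -¼*(-40/9) = 10/9 ≈ 1.1111)
d*O((0 + 0)*6) = (10/9)*(-206) = -2060/9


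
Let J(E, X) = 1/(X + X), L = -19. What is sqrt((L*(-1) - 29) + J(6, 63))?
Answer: I*sqrt(17626)/42 ≈ 3.161*I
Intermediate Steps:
J(E, X) = 1/(2*X)
sqrt((L*(-1) - 29) + J(6, 63)) = sqrt((-19*(-1) - 29) + (1/2)/63) = sqrt((19 - 29) + (1/2)*(1/63)) = sqrt(-10 + 1/126) = sqrt(-1259/126) = I*sqrt(17626)/42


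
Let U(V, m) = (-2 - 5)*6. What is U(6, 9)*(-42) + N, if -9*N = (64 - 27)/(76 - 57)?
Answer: 301607/171 ≈ 1763.8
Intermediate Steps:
U(V, m) = -42 (U(V, m) = -7*6 = -42)
N = -37/171 (N = -(64 - 27)/(9*(76 - 57)) = -37/(9*19) = -⅑*37/19 = -37/171 ≈ -0.21637)
U(6, 9)*(-42) + N = -42*(-42) - 37/171 = 1764 - 37/171 = 301607/171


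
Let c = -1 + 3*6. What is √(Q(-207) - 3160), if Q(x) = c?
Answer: I*√3143 ≈ 56.062*I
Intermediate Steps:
c = 17 (c = -1 + 18 = 17)
Q(x) = 17
√(Q(-207) - 3160) = √(17 - 3160) = √(-3143) = I*√3143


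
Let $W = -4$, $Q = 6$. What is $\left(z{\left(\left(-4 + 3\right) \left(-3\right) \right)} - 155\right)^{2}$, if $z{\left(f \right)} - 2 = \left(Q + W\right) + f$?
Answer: $21904$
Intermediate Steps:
$z{\left(f \right)} = 4 + f$ ($z{\left(f \right)} = 2 + \left(\left(6 - 4\right) + f\right) = 2 + \left(2 + f\right) = 4 + f$)
$\left(z{\left(\left(-4 + 3\right) \left(-3\right) \right)} - 155\right)^{2} = \left(\left(4 + \left(-4 + 3\right) \left(-3\right)\right) - 155\right)^{2} = \left(\left(4 - -3\right) - 155\right)^{2} = \left(\left(4 + 3\right) - 155\right)^{2} = \left(7 - 155\right)^{2} = \left(-148\right)^{2} = 21904$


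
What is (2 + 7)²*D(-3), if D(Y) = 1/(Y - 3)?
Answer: -27/2 ≈ -13.500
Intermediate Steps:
D(Y) = 1/(-3 + Y)
(2 + 7)²*D(-3) = (2 + 7)²/(-3 - 3) = 9²/(-6) = 81*(-⅙) = -27/2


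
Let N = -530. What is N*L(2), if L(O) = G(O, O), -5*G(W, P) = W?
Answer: 212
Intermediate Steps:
G(W, P) = -W/5
L(O) = -O/5
N*L(2) = -(-106)*2 = -530*(-2/5) = 212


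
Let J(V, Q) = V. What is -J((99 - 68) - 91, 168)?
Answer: 60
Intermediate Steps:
-J((99 - 68) - 91, 168) = -((99 - 68) - 91) = -(31 - 91) = -1*(-60) = 60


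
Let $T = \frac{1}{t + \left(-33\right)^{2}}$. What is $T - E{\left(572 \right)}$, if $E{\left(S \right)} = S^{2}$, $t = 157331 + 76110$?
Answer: $- \frac{76734463519}{234530} \approx -3.2718 \cdot 10^{5}$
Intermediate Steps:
$t = 233441$
$T = \frac{1}{234530}$ ($T = \frac{1}{233441 + \left(-33\right)^{2}} = \frac{1}{233441 + 1089} = \frac{1}{234530} \approx 4.2638 \cdot 10^{-6}$)
$T - E{\left(572 \right)} = \frac{1}{234530} - 572^{2} = \frac{1}{234530} - 327184 = - \frac{76734463519}{234530}$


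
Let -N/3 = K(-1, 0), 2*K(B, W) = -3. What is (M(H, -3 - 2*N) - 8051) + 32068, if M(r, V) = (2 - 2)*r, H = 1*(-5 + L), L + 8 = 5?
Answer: 24017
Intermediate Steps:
L = -3 (L = -8 + 5 = -3)
K(B, W) = -3/2 (K(B, W) = (½)*(-3) = -3/2)
N = 9/2 (N = -3*(-3/2) = 9/2 ≈ 4.5000)
H = -8 (H = 1*(-5 - 3) = 1*(-8) = -8)
M(r, V) = 0 (M(r, V) = 0*r = 0)
(M(H, -3 - 2*N) - 8051) + 32068 = (0 - 8051) + 32068 = -8051 + 32068 = 24017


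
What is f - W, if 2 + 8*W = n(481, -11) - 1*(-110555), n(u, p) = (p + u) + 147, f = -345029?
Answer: -1435701/4 ≈ -3.5893e+5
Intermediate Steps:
n(u, p) = 147 + p + u
W = 55585/4 (W = -¼ + ((147 - 11 + 481) - 1*(-110555))/8 = -¼ + (617 + 110555)/8 = -¼ + (⅛)*111172 = -¼ + 27793/2 = 55585/4 ≈ 13896.)
f - W = -345029 - 1*55585/4 = -345029 - 55585/4 = -1435701/4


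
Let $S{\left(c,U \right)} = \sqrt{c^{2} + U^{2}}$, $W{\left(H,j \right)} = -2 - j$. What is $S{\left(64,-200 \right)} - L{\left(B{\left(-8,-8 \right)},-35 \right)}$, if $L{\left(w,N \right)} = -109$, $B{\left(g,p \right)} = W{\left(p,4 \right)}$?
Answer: $109 + 8 \sqrt{689} \approx 318.99$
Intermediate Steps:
$B{\left(g,p \right)} = -6$ ($B{\left(g,p \right)} = -2 - 4 = -6$)
$S{\left(c,U \right)} = \sqrt{U^{2} + c^{2}}$
$S{\left(64,-200 \right)} - L{\left(B{\left(-8,-8 \right)},-35 \right)} = \sqrt{\left(-200\right)^{2} + 64^{2}} - -109 = \sqrt{40000 + 4096} + 109 = \sqrt{44096} + 109 = 8 \sqrt{689} + 109 = 109 + 8 \sqrt{689}$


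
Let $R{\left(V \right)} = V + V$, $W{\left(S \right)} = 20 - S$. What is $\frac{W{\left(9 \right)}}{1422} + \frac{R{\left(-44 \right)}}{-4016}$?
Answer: $\frac{5291}{178461} \approx 0.029648$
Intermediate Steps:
$R{\left(V \right)} = 2 V$
$\frac{W{\left(9 \right)}}{1422} + \frac{R{\left(-44 \right)}}{-4016} = \frac{20 - 9}{1422} + \frac{2 \left(-44\right)}{-4016} = \left(20 - 9\right) \frac{1}{1422} - - \frac{11}{502} = 11 \cdot \frac{1}{1422} + \frac{11}{502} = \frac{11}{1422} + \frac{11}{502} = \frac{5291}{178461}$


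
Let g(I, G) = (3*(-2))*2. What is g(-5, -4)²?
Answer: 144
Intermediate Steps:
g(I, G) = -12 (g(I, G) = -6*2 = -12)
g(-5, -4)² = (-12)² = 144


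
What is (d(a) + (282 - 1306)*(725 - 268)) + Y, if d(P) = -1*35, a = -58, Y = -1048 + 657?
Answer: -468394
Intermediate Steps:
Y = -391
d(P) = -35
(d(a) + (282 - 1306)*(725 - 268)) + Y = (-35 + (282 - 1306)*(725 - 268)) - 391 = (-35 - 1024*457) - 391 = (-35 - 467968) - 391 = -468003 - 391 = -468394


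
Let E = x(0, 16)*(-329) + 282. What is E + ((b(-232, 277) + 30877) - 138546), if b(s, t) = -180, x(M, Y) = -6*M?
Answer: -107567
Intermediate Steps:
E = 282 (E = -6*0*(-329) + 282 = 0*(-329) + 282 = 0 + 282 = 282)
E + ((b(-232, 277) + 30877) - 138546) = 282 + ((-180 + 30877) - 138546) = 282 + (30697 - 138546) = 282 - 107849 = -107567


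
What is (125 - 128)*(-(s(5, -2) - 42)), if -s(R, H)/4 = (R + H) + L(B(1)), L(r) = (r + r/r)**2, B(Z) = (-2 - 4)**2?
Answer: -16590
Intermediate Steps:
B(Z) = 36 (B(Z) = (-6)**2 = 36)
L(r) = (1 + r)**2 (L(r) = (r + 1)**2 = (1 + r)**2)
s(R, H) = -5476 - 4*H - 4*R (s(R, H) = -4*((R + H) + (1 + 36)**2) = -4*((H + R) + 37**2) = -4*((H + R) + 1369) = -4*(1369 + H + R) = -5476 - 4*H - 4*R)
(125 - 128)*(-(s(5, -2) - 42)) = (125 - 128)*(-((-5476 - 4*(-2) - 4*5) - 42)) = -(-3)*((-5476 + 8 - 20) - 42) = -(-3)*(-5488 - 42) = -(-3)*(-5530) = -3*5530 = -16590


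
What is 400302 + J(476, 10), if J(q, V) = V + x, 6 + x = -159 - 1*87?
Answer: 400060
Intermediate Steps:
x = -252 (x = -6 + (-159 - 1*87) = -6 + (-159 - 87) = -6 - 246 = -252)
J(q, V) = -252 + V (J(q, V) = V - 252 = -252 + V)
400302 + J(476, 10) = 400302 + (-252 + 10) = 400302 - 242 = 400060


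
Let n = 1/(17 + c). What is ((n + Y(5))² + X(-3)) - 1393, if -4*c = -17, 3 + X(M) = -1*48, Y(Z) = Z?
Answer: -10248859/7225 ≈ -1418.5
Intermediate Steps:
X(M) = -51 (X(M) = -3 - 1*48 = -3 - 48 = -51)
c = 17/4 (c = -¼*(-17) = 17/4 ≈ 4.2500)
n = 4/85 (n = 1/(17 + 17/4) = 1/(85/4) = 4/85 ≈ 0.047059)
((n + Y(5))² + X(-3)) - 1393 = ((4/85 + 5)² - 51) - 1393 = ((429/85)² - 51) - 1393 = (184041/7225 - 51) - 1393 = -184434/7225 - 1393 = -10248859/7225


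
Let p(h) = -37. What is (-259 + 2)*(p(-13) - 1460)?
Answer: 384729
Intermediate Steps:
(-259 + 2)*(p(-13) - 1460) = (-259 + 2)*(-37 - 1460) = -257*(-1497) = 384729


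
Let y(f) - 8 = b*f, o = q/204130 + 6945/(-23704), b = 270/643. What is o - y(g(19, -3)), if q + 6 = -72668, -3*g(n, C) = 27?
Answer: -7575734206379/1555641252680 ≈ -4.8698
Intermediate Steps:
g(n, C) = -9 (g(n, C) = -⅓*27 = -9)
q = -72674 (q = -6 - 72668 = -72674)
b = 270/643 (b = 270*(1/643) = 270/643 ≈ 0.41991)
o = -1570173673/2419348760 (o = -72674/204130 + 6945/(-23704) = -72674*1/204130 + 6945*(-1/23704) = -36337/102065 - 6945/23704 = -1570173673/2419348760 ≈ -0.64901)
y(f) = 8 + 270*f/643
o - y(g(19, -3)) = -1570173673/2419348760 - (8 + (270/643)*(-9)) = -1570173673/2419348760 - (8 - 2430/643) = -1570173673/2419348760 - 1*2714/643 = -1570173673/2419348760 - 2714/643 = -7575734206379/1555641252680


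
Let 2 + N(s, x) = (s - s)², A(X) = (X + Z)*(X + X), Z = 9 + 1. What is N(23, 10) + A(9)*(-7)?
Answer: -2396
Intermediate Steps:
Z = 10
A(X) = 2*X*(10 + X) (A(X) = (X + 10)*(X + X) = (10 + X)*(2*X) = 2*X*(10 + X))
N(s, x) = -2 (N(s, x) = -2 + (s - s)² = -2 + 0² = -2 + 0 = -2)
N(23, 10) + A(9)*(-7) = -2 + (2*9*(10 + 9))*(-7) = -2 + (2*9*19)*(-7) = -2 + 342*(-7) = -2 - 2394 = -2396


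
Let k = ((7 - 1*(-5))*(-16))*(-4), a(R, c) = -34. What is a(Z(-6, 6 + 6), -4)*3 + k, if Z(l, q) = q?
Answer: 666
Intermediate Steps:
k = 768 (k = ((7 + 5)*(-16))*(-4) = (12*(-16))*(-4) = -192*(-4) = 768)
a(Z(-6, 6 + 6), -4)*3 + k = -34*3 + 768 = -102 + 768 = 666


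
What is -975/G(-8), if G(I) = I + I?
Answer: 975/16 ≈ 60.938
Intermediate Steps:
G(I) = 2*I
-975/G(-8) = -975/(2*(-8)) = -975/(-16) = -975*(-1/16) = 975/16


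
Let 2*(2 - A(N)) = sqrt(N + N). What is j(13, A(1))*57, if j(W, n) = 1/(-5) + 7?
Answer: 1938/5 ≈ 387.60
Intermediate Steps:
A(N) = 2 - sqrt(2)*sqrt(N)/2 (A(N) = 2 - sqrt(N + N)/2 = 2 - sqrt(2)*sqrt(N)/2)
j(W, n) = 34/5 (j(W, n) = -1/5 + 7 = 34/5)
j(13, A(1))*57 = (34/5)*57 = 1938/5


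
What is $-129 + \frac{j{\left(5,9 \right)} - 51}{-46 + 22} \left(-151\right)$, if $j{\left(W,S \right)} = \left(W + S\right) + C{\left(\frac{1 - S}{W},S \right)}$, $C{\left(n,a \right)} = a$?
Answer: $- \frac{1831}{6} \approx -305.17$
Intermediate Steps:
$j{\left(W,S \right)} = W + 2 S$ ($j{\left(W,S \right)} = \left(W + S\right) + S = \left(S + W\right) + S = W + 2 S$)
$-129 + \frac{j{\left(5,9 \right)} - 51}{-46 + 22} \left(-151\right) = -129 + \frac{\left(5 + 2 \cdot 9\right) - 51}{-46 + 22} \left(-151\right) = -129 + \frac{\left(5 + 18\right) - 51}{-24} \left(-151\right) = -129 + \left(23 - 51\right) \left(- \frac{1}{24}\right) \left(-151\right) = -129 + \left(-28\right) \left(- \frac{1}{24}\right) \left(-151\right) = -129 + \frac{7}{6} \left(-151\right) = -129 - \frac{1057}{6} = - \frac{1831}{6}$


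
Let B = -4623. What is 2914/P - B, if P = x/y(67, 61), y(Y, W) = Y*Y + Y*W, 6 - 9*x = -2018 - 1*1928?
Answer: 15199017/247 ≈ 61535.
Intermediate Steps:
x = 3952/9 (x = ⅔ - (-2018 - 1*1928)/9 = ⅔ - (-2018 - 1928)/9 = ⅔ - ⅑*(-3946) = ⅔ + 3946/9 = 3952/9 ≈ 439.11)
y(Y, W) = Y² + W*Y
P = 247/4824 (P = 3952/(9*((67*(61 + 67)))) = 3952/(9*((67*128))) = (3952/9)/8576 = (3952/9)*(1/8576) = 247/4824 ≈ 0.051202)
2914/P - B = 2914/(247/4824) - 1*(-4623) = 2914*(4824/247) + 4623 = 14057136/247 + 4623 = 15199017/247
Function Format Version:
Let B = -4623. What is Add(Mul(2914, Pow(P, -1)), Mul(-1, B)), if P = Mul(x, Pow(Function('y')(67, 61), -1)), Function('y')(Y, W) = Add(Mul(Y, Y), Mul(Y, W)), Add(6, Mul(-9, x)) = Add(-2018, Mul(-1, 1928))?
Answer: Rational(15199017, 247) ≈ 61535.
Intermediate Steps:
x = Rational(3952, 9) (x = Add(Rational(2, 3), Mul(Rational(-1, 9), Add(-2018, Mul(-1, 1928)))) = Add(Rational(2, 3), Mul(Rational(-1, 9), Add(-2018, -1928))) = Add(Rational(2, 3), Mul(Rational(-1, 9), -3946)) = Add(Rational(2, 3), Rational(3946, 9)) = Rational(3952, 9) ≈ 439.11)
Function('y')(Y, W) = Add(Pow(Y, 2), Mul(W, Y))
P = Rational(247, 4824) (P = Mul(Rational(3952, 9), Pow(Mul(67, Add(61, 67)), -1)) = Mul(Rational(3952, 9), Pow(Mul(67, 128), -1)) = Mul(Rational(3952, 9), Pow(8576, -1)) = Mul(Rational(3952, 9), Rational(1, 8576)) = Rational(247, 4824) ≈ 0.051202)
Add(Mul(2914, Pow(P, -1)), Mul(-1, B)) = Add(Mul(2914, Pow(Rational(247, 4824), -1)), Mul(-1, -4623)) = Add(Mul(2914, Rational(4824, 247)), 4623) = Add(Rational(14057136, 247), 4623) = Rational(15199017, 247)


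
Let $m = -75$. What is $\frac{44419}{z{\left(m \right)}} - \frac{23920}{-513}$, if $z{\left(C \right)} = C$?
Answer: $- \frac{6997649}{12825} \approx -545.63$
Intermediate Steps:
$\frac{44419}{z{\left(m \right)}} - \frac{23920}{-513} = \frac{44419}{-75} - \frac{23920}{-513} = 44419 \left(- \frac{1}{75}\right) - - \frac{23920}{513} = - \frac{44419}{75} + \frac{23920}{513} = - \frac{6997649}{12825}$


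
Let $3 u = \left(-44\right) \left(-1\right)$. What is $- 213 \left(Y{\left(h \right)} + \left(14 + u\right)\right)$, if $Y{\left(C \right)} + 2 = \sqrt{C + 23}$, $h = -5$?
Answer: $-5680 - 639 \sqrt{2} \approx -6583.7$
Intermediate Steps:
$Y{\left(C \right)} = -2 + \sqrt{23 + C}$ ($Y{\left(C \right)} = -2 + \sqrt{C + 23} = -2 + \sqrt{23 + C}$)
$u = \frac{44}{3}$ ($u = \frac{\left(-44\right) \left(-1\right)}{3} = \frac{1}{3} \cdot 44 = \frac{44}{3} \approx 14.667$)
$- 213 \left(Y{\left(h \right)} + \left(14 + u\right)\right) = - 213 \left(\left(-2 + \sqrt{23 - 5}\right) + \left(14 + \frac{44}{3}\right)\right) = - 213 \left(\left(-2 + \sqrt{18}\right) + \frac{86}{3}\right) = - 213 \left(\left(-2 + 3 \sqrt{2}\right) + \frac{86}{3}\right) = - 213 \left(\frac{80}{3} + 3 \sqrt{2}\right) = -5680 - 639 \sqrt{2}$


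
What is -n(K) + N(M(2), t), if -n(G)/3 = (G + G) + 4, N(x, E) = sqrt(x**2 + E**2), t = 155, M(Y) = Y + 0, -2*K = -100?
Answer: 312 + sqrt(24029) ≈ 467.01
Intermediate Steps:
K = 50 (K = -1/2*(-100) = 50)
M(Y) = Y
N(x, E) = sqrt(E**2 + x**2)
n(G) = -12 - 6*G (n(G) = -3*((G + G) + 4) = -3*(2*G + 4) = -3*(4 + 2*G) = -12 - 6*G)
-n(K) + N(M(2), t) = -(-12 - 6*50) + sqrt(155**2 + 2**2) = -(-12 - 300) + sqrt(24025 + 4) = -1*(-312) + sqrt(24029) = 312 + sqrt(24029)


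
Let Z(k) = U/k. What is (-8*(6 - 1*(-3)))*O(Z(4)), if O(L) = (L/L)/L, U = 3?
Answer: -96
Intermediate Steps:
Z(k) = 3/k
O(L) = 1/L
(-8*(6 - 1*(-3)))*O(Z(4)) = (-8*(6 - 1*(-3)))/((3/4)) = (-8*(6 + 3))/((3*(¼))) = (-8*9)/(¾) = -72*4/3 = -96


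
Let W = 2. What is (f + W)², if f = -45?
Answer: 1849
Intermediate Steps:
(f + W)² = (-45 + 2)² = (-43)² = 1849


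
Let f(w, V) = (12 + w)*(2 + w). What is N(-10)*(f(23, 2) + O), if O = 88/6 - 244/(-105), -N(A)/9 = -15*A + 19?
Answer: -47485113/35 ≈ -1.3567e+6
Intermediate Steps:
f(w, V) = (2 + w)*(12 + w)
N(A) = -171 + 135*A (N(A) = -9*(-15*A + 19) = -9*(19 - 15*A) = -171 + 135*A)
O = 1784/105 (O = 88*(⅙) - 244*(-1/105) = 44/3 + 244/105 = 1784/105 ≈ 16.990)
N(-10)*(f(23, 2) + O) = (-171 + 135*(-10))*((24 + 23² + 14*23) + 1784/105) = (-171 - 1350)*((24 + 529 + 322) + 1784/105) = -1521*(875 + 1784/105) = -1521*93659/105 = -47485113/35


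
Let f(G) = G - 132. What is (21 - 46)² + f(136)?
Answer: 629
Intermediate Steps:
f(G) = -132 + G
(21 - 46)² + f(136) = (21 - 46)² + (-132 + 136) = (-25)² + 4 = 625 + 4 = 629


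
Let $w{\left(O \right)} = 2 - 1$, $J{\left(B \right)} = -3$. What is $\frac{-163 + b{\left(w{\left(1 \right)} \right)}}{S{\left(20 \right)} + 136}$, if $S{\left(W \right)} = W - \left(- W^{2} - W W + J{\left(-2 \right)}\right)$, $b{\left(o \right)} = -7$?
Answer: $- \frac{170}{959} \approx -0.17727$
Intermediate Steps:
$w{\left(O \right)} = 1$
$S{\left(W \right)} = 3 + W + 2 W^{2}$ ($S{\left(W \right)} = W + \left(\left(W^{2} + W W\right) + \left(0 - -3\right)\right) = W + \left(\left(W^{2} + W^{2}\right) + \left(0 + 3\right)\right) = W + \left(2 W^{2} + 3\right) = W + \left(3 + 2 W^{2}\right) = 3 + W + 2 W^{2}$)
$\frac{-163 + b{\left(w{\left(1 \right)} \right)}}{S{\left(20 \right)} + 136} = \frac{-163 - 7}{\left(3 + 20 + 2 \cdot 20^{2}\right) + 136} = - \frac{170}{\left(3 + 20 + 2 \cdot 400\right) + 136} = - \frac{170}{\left(3 + 20 + 800\right) + 136} = - \frac{170}{823 + 136} = - \frac{170}{959}$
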